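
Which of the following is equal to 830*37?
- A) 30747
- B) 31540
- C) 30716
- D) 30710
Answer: D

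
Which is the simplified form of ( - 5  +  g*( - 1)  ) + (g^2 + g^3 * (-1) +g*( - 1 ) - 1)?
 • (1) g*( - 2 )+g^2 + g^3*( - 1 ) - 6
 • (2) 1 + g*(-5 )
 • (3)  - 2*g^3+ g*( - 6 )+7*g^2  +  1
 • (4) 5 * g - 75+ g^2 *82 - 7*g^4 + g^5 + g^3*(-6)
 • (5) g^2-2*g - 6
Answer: 1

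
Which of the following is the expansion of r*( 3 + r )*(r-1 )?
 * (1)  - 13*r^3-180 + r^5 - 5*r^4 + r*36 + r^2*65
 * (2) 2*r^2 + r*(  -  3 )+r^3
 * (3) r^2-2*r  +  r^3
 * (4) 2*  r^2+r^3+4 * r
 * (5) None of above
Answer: 2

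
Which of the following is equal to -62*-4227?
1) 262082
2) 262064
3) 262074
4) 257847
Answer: 3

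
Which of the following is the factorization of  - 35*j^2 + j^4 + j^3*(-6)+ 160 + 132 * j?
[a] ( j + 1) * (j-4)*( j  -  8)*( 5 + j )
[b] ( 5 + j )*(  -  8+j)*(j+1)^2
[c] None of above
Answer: a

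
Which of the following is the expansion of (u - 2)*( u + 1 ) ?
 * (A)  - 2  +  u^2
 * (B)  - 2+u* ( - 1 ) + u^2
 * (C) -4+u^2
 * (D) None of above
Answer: B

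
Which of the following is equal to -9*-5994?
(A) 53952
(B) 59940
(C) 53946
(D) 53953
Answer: C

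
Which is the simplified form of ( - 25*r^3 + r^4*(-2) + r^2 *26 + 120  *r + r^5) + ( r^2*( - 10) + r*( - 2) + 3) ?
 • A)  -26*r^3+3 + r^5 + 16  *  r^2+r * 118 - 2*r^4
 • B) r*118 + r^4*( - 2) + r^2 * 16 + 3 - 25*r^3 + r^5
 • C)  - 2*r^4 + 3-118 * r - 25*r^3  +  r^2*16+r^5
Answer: B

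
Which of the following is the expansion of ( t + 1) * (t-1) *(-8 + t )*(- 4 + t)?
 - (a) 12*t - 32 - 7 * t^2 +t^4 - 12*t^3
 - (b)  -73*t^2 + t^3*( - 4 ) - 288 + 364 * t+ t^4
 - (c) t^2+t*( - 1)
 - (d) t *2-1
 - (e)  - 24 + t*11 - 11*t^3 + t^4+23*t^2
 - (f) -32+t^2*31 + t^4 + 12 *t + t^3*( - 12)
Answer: f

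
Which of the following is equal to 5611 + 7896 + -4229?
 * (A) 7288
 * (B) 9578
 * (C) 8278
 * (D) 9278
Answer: D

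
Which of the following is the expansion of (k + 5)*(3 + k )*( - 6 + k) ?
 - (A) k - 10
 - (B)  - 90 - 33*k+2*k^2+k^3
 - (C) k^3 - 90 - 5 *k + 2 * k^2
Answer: B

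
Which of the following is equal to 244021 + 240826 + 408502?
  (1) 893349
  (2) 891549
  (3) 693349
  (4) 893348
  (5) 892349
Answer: 1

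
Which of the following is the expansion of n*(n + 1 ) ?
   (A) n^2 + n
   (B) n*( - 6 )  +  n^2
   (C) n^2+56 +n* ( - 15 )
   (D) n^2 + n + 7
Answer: A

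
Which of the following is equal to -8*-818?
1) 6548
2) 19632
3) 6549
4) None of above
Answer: 4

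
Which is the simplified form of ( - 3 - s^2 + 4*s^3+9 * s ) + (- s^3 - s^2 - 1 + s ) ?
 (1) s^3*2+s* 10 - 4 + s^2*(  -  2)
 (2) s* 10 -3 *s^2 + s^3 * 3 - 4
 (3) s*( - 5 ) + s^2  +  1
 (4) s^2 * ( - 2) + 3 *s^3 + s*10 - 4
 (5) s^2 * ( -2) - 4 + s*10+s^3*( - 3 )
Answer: 4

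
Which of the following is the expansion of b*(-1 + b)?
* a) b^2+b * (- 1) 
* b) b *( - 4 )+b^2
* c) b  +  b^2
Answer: a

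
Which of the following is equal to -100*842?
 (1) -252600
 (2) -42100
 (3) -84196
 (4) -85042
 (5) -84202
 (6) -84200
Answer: 6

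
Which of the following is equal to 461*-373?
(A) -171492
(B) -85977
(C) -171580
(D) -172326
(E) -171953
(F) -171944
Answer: E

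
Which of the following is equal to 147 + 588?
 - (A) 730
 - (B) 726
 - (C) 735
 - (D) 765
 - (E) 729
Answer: C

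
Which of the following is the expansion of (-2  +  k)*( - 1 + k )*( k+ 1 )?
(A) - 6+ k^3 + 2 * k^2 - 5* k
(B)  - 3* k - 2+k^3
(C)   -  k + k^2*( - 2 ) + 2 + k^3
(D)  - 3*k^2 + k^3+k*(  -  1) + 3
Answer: C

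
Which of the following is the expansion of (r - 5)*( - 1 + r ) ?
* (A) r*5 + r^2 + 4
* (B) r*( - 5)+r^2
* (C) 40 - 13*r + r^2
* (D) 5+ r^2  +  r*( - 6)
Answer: D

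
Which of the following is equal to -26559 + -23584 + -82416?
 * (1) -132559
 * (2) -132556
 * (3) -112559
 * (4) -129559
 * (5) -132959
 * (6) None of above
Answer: 1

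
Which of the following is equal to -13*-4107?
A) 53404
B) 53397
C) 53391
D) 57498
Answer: C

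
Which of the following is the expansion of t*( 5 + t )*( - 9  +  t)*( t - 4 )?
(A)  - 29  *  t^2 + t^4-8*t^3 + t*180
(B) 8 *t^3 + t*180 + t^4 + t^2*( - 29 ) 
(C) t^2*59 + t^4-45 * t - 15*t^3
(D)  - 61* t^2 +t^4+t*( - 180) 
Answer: A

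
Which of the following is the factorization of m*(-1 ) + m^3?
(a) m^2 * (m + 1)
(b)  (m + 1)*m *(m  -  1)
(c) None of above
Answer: b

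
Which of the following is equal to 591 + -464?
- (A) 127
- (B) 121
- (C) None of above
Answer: A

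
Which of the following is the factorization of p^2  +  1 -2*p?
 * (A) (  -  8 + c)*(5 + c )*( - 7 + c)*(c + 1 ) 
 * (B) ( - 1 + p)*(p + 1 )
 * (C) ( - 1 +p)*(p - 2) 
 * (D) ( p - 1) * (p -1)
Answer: D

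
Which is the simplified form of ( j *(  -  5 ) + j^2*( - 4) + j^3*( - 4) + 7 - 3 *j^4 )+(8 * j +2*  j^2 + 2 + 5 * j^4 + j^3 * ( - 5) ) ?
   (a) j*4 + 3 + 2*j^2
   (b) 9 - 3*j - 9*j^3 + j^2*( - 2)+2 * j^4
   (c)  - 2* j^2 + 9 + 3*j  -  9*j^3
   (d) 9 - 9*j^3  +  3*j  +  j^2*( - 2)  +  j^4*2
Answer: d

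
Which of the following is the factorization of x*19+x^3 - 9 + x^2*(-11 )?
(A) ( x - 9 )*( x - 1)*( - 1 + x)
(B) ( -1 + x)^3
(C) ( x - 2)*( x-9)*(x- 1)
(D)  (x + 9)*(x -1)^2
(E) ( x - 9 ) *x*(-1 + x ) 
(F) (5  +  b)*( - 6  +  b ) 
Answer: A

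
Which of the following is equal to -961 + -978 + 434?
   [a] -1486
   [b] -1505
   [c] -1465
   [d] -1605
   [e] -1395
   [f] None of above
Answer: b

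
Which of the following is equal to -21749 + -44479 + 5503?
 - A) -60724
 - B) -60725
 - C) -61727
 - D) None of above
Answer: B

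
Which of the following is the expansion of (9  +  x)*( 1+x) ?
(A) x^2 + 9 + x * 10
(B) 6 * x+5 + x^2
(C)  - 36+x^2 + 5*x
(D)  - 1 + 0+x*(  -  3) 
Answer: A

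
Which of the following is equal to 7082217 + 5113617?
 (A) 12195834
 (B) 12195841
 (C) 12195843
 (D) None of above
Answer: A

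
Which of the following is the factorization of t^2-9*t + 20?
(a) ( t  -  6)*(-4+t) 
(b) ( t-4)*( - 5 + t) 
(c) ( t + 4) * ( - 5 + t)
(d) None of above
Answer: b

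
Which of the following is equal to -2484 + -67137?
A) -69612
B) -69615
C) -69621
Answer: C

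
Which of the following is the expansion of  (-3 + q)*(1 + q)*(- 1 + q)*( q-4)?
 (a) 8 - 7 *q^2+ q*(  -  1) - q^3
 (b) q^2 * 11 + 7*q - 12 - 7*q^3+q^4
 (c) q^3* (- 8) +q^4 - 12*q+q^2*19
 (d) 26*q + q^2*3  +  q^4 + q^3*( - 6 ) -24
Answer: b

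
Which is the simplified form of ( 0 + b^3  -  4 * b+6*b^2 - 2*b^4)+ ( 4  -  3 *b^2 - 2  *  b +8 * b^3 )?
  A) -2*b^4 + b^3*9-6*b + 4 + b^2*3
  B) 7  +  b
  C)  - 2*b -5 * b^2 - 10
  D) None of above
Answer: A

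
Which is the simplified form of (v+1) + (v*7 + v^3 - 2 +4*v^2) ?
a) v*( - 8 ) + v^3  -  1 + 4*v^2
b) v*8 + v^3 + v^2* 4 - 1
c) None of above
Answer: b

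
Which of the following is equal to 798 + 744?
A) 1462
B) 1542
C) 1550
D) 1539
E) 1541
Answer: B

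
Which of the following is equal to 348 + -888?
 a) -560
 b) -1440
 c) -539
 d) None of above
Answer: d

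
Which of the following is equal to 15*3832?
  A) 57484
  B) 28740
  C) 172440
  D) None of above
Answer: D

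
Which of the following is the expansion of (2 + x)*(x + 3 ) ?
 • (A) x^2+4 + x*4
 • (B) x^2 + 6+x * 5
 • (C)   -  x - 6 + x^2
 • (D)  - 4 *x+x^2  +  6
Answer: B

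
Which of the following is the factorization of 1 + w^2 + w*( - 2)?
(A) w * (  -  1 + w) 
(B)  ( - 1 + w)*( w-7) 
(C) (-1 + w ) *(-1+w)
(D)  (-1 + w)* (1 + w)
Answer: C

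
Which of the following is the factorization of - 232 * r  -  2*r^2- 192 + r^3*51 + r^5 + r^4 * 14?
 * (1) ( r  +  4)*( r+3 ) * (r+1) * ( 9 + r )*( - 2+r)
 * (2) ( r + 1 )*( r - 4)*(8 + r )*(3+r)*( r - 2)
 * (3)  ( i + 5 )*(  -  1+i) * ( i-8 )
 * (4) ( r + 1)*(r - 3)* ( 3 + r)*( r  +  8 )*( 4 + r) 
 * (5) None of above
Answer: 5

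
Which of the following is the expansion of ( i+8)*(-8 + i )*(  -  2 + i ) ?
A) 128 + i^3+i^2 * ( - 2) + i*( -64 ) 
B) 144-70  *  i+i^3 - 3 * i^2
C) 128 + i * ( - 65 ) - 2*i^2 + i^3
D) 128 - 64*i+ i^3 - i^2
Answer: A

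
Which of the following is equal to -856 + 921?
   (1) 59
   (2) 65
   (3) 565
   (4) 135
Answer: 2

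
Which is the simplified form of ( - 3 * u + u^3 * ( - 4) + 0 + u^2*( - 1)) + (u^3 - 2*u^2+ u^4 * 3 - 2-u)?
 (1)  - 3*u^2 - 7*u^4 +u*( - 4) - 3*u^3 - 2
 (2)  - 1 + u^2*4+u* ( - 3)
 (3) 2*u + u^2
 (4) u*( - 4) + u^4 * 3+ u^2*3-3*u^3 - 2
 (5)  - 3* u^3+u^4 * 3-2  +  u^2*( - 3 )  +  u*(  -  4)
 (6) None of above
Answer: 5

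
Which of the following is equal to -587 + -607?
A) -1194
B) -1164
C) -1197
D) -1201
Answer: A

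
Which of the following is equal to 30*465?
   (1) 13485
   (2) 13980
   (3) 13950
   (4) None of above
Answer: 3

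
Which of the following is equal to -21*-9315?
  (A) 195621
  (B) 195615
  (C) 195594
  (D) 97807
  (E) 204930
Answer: B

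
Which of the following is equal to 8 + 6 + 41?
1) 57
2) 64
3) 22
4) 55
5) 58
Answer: 4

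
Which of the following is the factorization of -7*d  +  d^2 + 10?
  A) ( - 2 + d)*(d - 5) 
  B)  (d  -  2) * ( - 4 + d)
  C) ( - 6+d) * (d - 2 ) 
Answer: A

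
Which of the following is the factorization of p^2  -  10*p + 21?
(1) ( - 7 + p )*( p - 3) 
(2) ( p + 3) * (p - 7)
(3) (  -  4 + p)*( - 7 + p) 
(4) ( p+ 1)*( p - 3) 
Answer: 1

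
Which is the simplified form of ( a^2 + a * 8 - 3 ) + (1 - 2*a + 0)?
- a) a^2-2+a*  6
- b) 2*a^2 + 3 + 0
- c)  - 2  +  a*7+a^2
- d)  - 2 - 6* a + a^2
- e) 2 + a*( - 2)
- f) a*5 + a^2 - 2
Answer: a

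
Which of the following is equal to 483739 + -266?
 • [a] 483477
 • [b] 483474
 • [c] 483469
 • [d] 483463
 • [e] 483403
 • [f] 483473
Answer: f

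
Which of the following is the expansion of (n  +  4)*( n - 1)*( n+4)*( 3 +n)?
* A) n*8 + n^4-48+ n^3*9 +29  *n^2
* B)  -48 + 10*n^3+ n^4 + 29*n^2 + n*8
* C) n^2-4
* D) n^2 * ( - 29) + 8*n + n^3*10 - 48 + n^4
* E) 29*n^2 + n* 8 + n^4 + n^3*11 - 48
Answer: B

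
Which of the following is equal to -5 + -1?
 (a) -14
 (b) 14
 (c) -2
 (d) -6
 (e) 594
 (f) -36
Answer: d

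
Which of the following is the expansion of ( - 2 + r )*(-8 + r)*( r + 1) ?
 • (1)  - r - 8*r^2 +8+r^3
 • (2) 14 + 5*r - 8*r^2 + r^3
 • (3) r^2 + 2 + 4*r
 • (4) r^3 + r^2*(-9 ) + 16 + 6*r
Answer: 4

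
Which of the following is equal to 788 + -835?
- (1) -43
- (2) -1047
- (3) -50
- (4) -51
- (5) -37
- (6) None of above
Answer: 6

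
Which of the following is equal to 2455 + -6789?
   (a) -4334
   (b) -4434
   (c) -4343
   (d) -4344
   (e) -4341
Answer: a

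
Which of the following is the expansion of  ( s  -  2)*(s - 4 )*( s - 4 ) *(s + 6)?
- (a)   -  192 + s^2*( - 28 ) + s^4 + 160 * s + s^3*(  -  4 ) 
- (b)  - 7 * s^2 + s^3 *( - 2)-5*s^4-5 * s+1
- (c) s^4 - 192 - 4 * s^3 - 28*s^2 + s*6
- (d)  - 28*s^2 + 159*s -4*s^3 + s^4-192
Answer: a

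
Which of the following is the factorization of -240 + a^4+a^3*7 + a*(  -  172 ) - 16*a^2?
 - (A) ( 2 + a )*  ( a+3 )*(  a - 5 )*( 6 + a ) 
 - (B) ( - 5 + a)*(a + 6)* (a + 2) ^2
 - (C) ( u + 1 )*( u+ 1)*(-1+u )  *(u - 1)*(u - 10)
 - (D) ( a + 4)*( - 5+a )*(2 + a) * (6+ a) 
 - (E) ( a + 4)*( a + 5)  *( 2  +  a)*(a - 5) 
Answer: D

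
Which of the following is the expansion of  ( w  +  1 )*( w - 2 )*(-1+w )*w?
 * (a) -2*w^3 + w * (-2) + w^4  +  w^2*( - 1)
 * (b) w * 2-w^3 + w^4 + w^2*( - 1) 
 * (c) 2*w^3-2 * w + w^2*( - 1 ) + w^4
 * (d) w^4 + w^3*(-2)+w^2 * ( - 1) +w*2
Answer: d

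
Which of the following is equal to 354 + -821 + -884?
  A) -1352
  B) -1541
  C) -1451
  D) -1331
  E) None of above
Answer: E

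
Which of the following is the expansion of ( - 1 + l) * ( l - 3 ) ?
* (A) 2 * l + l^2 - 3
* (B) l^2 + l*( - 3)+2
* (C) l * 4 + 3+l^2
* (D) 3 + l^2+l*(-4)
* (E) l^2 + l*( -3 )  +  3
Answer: D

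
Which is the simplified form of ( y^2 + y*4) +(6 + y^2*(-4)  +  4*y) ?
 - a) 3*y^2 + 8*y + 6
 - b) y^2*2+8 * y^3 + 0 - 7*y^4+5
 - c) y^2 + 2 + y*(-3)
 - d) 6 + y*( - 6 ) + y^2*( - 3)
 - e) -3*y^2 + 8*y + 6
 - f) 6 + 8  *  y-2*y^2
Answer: e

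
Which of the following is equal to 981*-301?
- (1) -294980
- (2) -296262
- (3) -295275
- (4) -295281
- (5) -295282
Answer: 4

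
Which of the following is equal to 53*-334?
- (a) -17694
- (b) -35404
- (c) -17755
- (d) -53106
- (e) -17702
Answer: e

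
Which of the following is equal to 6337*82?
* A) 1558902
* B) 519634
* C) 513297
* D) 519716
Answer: B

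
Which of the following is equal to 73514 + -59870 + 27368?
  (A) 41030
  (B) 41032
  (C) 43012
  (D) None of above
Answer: D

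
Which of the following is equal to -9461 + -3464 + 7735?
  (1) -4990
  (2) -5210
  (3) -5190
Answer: 3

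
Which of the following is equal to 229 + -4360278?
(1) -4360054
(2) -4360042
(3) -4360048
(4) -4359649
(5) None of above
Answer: 5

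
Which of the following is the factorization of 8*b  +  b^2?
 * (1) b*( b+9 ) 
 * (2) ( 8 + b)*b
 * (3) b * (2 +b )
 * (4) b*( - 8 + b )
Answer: 2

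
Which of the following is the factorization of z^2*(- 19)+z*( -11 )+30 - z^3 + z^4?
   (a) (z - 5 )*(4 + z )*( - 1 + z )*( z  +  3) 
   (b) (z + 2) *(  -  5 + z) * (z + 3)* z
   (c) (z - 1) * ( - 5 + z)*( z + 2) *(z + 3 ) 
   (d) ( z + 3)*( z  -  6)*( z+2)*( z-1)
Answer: c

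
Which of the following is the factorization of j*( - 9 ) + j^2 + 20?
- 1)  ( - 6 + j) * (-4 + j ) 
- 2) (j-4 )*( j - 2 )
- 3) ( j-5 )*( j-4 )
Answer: 3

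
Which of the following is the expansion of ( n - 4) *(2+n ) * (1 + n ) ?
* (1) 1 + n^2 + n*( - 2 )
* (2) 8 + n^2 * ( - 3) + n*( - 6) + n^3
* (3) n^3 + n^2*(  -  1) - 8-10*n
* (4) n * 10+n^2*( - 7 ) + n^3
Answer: 3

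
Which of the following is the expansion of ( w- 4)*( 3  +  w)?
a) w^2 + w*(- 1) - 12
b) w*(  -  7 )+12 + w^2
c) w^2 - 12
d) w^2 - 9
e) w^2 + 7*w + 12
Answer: a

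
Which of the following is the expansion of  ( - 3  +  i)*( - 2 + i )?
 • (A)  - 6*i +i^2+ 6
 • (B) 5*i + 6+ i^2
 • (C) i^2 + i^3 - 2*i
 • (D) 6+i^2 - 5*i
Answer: D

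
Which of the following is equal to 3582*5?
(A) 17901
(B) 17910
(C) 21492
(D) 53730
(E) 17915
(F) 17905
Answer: B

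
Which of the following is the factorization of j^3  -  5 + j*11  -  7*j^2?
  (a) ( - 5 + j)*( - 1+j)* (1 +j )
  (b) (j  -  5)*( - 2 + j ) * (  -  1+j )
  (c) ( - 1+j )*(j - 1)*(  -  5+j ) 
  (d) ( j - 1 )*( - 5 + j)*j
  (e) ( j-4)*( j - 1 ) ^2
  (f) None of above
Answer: c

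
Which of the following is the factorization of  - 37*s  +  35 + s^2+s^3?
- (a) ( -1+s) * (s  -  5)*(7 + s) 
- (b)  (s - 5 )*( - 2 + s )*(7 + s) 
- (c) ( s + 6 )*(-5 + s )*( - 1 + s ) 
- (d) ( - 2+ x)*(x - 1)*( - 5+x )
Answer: a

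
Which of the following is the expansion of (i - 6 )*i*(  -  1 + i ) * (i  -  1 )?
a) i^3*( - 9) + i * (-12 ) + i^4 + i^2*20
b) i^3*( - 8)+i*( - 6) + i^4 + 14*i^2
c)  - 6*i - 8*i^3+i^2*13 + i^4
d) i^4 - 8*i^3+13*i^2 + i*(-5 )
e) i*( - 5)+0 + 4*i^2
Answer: c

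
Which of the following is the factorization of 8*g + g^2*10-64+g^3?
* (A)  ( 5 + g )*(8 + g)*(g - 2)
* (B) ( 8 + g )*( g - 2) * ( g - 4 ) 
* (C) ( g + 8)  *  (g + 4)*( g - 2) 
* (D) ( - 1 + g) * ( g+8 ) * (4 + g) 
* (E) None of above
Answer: C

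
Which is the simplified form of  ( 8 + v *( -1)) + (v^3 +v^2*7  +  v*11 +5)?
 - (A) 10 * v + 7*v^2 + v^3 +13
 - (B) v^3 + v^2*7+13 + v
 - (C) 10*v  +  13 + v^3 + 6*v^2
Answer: A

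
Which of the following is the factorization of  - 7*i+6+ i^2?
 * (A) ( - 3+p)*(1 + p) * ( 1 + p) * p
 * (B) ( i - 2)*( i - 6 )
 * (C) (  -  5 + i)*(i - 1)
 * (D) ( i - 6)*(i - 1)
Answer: D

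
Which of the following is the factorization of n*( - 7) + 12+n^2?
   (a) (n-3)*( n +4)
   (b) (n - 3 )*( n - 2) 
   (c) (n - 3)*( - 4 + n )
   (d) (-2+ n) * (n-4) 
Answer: c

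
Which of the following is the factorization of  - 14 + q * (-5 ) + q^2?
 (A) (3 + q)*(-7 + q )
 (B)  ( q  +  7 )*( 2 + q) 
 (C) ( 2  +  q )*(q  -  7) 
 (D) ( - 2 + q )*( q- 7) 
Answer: C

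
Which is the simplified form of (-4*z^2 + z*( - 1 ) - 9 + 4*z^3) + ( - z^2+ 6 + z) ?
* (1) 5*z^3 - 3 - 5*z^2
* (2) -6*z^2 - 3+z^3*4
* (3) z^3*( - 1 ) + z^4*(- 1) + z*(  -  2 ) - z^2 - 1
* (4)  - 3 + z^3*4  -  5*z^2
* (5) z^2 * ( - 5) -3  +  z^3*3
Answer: 4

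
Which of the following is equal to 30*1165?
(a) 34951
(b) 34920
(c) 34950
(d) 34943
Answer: c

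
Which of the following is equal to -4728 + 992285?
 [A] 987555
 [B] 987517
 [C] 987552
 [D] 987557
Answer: D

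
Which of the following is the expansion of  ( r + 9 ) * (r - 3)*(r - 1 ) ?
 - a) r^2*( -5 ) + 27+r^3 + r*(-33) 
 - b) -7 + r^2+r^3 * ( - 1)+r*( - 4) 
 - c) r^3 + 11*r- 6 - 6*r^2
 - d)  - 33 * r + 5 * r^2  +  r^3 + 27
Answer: d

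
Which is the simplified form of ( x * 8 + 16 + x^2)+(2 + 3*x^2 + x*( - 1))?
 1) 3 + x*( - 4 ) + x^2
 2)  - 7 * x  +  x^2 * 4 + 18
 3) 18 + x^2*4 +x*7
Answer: 3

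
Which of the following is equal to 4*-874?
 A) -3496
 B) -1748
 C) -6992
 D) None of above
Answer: A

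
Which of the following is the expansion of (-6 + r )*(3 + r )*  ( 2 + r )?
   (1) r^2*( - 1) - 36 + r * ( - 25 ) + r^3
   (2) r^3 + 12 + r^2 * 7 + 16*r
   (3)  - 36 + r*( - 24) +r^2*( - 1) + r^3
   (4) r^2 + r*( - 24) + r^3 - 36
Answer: 3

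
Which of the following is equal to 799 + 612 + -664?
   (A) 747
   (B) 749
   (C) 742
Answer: A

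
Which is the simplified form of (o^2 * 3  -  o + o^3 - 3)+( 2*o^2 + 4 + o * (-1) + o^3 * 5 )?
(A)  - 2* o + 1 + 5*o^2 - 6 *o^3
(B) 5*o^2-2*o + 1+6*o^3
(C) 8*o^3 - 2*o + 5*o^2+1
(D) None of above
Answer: B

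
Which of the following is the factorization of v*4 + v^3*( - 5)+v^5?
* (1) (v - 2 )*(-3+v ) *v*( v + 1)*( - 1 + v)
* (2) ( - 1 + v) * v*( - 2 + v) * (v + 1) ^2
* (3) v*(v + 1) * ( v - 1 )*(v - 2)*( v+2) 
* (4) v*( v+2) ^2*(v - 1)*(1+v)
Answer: 3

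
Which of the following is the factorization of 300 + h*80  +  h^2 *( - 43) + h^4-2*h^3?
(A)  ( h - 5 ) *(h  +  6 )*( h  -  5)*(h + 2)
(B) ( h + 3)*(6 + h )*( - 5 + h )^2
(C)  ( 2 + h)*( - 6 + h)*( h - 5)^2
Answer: A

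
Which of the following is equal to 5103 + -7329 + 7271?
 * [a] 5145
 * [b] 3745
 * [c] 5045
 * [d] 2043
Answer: c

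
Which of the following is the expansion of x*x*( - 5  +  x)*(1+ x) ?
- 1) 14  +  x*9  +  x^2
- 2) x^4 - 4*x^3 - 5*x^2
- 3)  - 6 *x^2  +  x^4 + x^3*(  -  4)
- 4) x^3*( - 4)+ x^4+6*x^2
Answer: 2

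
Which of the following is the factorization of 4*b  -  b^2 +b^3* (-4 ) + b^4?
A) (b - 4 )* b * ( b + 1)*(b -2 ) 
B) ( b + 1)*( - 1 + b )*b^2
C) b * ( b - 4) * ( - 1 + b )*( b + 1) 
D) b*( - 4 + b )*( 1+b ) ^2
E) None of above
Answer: C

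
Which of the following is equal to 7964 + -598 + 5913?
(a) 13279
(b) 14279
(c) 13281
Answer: a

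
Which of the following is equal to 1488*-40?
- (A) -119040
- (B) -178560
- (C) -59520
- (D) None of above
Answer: C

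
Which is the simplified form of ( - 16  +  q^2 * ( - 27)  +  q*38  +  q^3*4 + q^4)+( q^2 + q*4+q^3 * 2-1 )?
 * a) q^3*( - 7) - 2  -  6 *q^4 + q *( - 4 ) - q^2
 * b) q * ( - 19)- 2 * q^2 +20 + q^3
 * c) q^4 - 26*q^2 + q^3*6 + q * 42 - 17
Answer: c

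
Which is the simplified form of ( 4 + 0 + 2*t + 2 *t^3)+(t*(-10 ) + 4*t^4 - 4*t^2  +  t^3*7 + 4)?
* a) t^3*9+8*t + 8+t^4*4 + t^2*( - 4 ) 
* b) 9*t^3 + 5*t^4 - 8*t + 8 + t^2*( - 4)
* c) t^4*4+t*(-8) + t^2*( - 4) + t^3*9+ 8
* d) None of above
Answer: c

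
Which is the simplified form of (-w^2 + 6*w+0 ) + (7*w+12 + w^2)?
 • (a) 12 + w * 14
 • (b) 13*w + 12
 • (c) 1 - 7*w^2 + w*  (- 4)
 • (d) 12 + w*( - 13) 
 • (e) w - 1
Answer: b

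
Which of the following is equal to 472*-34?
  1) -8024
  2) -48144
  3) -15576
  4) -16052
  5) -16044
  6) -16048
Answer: 6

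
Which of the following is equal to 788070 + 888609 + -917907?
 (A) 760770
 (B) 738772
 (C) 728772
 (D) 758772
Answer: D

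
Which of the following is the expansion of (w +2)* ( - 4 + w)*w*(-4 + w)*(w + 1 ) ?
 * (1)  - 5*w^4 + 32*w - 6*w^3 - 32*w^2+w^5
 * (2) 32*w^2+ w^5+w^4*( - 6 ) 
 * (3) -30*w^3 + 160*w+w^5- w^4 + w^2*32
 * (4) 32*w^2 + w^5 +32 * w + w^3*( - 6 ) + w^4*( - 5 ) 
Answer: 4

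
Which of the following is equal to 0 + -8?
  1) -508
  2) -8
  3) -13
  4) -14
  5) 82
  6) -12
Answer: 2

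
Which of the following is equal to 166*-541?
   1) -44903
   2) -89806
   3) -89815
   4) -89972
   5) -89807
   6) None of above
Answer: 2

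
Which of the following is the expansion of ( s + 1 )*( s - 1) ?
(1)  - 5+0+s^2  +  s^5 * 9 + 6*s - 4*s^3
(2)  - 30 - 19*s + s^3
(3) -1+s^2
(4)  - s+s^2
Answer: 3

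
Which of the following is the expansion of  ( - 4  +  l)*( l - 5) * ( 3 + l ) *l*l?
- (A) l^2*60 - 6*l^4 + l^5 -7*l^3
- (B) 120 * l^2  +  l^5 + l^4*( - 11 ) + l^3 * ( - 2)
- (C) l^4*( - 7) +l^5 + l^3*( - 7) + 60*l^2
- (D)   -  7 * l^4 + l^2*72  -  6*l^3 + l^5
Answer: A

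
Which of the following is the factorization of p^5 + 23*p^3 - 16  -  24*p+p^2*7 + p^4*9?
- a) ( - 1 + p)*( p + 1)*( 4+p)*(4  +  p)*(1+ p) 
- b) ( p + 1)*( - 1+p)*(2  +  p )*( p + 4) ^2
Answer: a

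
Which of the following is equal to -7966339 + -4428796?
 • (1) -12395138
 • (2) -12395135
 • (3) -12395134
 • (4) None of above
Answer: 2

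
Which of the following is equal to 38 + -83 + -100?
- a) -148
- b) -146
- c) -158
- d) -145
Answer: d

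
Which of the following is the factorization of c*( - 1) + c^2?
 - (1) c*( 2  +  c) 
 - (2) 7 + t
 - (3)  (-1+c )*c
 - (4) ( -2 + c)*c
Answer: 3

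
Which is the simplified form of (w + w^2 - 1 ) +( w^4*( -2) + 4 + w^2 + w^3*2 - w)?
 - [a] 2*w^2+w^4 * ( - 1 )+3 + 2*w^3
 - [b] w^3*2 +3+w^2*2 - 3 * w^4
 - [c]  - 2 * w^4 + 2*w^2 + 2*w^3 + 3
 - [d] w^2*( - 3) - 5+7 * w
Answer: c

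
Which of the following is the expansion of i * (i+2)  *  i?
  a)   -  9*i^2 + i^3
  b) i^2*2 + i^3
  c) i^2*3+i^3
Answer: b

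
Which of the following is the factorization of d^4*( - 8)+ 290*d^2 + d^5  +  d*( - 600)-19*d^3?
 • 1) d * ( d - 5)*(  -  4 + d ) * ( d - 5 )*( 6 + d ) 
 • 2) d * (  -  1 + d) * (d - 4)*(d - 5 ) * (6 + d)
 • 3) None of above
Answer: 1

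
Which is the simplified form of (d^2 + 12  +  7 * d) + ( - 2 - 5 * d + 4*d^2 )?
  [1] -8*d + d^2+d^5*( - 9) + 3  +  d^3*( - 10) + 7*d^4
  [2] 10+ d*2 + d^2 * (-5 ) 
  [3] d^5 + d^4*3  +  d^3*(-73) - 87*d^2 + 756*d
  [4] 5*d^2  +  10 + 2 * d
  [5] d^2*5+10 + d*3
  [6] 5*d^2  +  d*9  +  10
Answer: 4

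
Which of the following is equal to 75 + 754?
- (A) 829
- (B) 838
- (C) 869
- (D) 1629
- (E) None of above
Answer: A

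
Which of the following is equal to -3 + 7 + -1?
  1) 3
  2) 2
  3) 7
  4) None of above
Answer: 1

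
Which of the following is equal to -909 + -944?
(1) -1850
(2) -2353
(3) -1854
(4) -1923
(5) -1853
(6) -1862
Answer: 5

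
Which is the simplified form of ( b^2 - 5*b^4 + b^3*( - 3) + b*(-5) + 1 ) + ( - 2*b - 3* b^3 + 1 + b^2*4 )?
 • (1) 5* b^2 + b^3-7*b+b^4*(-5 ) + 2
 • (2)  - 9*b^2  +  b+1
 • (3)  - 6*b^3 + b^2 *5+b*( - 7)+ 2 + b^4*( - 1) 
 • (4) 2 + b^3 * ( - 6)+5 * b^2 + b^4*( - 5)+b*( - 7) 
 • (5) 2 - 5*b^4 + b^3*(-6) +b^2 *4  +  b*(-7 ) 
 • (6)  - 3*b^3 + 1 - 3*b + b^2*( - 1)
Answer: 4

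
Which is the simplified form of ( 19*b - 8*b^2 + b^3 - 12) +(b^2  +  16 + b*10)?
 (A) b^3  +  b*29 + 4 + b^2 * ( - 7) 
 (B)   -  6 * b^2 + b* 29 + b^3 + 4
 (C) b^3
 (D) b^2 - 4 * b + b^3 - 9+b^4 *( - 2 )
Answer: A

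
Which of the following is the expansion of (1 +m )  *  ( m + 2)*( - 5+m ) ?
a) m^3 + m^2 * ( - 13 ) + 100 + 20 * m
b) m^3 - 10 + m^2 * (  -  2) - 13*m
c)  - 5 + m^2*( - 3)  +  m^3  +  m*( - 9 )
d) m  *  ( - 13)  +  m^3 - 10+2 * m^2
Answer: b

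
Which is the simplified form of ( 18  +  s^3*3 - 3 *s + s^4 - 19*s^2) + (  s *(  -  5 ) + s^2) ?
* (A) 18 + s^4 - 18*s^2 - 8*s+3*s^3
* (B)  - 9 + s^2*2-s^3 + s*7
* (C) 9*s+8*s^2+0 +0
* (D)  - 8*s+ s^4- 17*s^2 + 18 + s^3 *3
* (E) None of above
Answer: A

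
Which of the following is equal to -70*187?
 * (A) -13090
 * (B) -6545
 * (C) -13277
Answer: A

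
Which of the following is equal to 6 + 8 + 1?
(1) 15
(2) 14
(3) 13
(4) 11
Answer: 1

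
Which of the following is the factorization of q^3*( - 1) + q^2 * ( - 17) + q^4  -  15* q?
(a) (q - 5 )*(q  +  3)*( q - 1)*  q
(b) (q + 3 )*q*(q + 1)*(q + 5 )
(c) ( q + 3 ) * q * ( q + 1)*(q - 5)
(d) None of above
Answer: c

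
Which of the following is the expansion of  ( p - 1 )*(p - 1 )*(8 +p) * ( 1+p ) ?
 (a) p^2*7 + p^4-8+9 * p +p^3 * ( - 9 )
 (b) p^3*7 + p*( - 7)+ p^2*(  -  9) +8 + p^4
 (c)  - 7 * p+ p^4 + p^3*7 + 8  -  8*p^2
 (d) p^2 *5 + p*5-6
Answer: b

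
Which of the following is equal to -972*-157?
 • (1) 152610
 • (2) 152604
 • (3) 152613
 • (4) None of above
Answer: 2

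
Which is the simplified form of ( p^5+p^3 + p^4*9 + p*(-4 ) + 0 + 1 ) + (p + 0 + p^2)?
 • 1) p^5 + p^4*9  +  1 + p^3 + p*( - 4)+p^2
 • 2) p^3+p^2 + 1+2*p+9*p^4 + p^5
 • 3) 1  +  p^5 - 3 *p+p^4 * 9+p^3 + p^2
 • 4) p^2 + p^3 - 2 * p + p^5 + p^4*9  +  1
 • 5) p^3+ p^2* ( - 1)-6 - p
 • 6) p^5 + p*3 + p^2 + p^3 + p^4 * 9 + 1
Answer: 3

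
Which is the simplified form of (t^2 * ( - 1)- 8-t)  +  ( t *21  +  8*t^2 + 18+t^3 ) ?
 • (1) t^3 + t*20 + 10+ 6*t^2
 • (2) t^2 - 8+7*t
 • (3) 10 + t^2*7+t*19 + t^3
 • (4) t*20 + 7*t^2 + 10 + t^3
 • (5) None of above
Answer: 4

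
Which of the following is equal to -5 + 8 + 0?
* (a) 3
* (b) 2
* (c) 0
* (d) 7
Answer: a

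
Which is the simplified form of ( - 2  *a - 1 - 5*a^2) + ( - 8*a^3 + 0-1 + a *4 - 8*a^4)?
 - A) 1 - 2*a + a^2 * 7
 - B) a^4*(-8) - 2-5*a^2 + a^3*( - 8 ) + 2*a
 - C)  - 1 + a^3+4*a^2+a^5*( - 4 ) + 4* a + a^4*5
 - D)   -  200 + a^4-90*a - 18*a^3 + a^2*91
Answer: B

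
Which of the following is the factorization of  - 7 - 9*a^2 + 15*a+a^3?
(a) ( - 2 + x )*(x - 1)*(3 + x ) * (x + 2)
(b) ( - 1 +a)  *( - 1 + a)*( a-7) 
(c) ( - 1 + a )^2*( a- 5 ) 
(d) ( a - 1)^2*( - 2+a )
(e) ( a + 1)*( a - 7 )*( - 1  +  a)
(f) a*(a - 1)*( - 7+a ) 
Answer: b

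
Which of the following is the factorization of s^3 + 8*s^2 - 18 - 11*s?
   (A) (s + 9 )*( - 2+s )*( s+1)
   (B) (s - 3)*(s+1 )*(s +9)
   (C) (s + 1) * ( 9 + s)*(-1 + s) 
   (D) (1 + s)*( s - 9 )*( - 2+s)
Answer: A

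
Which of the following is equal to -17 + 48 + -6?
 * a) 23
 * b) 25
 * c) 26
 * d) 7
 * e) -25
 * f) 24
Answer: b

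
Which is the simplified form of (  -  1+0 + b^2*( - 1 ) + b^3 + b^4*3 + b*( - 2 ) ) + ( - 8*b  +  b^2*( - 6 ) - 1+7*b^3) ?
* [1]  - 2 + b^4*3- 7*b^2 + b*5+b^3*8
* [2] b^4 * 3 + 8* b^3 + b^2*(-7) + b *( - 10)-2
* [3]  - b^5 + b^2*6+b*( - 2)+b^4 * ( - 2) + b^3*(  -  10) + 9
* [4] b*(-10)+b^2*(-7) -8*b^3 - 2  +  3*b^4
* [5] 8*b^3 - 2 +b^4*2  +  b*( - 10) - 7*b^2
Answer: 2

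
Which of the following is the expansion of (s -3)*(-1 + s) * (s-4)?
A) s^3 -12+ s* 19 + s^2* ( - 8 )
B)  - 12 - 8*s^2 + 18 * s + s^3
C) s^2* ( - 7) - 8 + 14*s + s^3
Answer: A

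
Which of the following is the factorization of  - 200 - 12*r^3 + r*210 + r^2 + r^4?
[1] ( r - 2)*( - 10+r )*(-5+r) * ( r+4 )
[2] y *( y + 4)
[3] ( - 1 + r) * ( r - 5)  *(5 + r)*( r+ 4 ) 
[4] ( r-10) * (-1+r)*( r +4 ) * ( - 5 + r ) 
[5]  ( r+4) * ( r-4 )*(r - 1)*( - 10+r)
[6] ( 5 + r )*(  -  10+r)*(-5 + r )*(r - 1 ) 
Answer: 4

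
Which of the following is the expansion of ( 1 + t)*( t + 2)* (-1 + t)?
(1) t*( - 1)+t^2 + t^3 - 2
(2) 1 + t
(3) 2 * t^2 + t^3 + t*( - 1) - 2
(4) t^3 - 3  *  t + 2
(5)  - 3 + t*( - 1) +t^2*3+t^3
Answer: 3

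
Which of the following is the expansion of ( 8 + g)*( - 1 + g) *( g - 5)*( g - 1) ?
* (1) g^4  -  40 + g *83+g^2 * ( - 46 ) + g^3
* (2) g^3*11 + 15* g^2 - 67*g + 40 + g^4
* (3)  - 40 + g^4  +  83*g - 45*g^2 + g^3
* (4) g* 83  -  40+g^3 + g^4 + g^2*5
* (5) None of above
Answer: 3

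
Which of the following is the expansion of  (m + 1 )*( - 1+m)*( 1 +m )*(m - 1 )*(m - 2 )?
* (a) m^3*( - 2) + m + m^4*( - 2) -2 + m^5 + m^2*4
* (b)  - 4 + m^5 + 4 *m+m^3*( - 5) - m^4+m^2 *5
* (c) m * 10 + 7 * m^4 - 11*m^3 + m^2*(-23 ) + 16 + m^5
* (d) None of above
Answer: a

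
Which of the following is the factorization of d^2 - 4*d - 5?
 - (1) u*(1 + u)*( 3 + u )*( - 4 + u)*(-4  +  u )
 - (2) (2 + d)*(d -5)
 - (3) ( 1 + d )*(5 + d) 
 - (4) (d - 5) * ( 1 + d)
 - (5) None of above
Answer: 4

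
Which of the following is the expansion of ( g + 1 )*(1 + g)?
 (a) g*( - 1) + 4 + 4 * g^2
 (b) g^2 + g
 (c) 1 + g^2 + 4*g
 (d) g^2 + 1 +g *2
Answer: d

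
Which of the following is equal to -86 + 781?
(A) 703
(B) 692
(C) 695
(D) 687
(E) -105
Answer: C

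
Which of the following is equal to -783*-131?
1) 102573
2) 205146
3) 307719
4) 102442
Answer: 1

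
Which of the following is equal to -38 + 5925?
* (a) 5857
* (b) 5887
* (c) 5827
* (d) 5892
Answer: b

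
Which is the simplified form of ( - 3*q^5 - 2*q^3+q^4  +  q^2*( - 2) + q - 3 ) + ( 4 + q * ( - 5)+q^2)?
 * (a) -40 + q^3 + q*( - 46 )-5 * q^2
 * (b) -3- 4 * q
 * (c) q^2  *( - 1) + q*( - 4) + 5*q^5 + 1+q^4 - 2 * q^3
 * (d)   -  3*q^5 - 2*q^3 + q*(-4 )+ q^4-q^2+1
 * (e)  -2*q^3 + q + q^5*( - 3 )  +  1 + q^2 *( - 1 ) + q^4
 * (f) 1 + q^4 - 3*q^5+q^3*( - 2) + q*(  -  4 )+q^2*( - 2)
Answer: d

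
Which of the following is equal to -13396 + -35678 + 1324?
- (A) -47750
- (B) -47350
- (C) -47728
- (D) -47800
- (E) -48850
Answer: A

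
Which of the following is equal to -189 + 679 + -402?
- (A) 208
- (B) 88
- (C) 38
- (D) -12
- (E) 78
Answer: B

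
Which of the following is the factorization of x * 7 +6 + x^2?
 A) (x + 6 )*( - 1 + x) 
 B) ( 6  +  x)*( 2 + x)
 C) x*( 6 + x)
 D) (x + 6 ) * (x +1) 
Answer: D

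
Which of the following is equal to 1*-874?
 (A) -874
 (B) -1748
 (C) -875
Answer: A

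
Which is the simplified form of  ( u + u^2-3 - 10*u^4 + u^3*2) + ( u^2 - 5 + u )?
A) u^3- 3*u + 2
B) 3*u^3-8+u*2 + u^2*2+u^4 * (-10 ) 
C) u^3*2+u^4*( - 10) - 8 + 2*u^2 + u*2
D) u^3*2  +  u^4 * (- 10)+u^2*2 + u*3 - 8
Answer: C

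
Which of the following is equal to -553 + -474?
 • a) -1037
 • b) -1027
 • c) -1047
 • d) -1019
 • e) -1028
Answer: b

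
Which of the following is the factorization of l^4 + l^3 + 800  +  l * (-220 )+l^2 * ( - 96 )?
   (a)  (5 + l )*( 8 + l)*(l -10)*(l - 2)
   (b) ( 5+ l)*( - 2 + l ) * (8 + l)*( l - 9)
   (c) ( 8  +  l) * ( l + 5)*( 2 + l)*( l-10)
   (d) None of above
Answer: a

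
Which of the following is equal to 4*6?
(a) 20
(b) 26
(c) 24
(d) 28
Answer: c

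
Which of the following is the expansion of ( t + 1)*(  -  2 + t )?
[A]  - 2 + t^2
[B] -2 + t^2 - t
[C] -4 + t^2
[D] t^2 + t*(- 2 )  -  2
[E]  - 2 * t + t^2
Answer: B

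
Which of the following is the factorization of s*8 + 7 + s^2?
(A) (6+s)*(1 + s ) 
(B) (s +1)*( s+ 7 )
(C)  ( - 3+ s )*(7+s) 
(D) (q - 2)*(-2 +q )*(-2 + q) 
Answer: B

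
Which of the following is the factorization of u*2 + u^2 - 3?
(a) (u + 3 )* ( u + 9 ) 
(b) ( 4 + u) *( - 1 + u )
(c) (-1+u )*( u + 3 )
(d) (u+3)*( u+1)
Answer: c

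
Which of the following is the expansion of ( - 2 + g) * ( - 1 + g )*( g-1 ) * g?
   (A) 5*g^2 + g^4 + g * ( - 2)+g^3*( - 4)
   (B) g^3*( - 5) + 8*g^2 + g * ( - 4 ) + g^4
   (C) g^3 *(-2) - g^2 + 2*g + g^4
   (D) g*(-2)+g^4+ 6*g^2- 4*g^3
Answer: A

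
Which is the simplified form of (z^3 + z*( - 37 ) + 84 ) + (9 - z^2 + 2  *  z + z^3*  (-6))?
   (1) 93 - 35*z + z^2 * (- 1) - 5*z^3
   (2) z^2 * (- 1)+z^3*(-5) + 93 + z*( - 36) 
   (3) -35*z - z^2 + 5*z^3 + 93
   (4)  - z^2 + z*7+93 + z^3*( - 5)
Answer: 1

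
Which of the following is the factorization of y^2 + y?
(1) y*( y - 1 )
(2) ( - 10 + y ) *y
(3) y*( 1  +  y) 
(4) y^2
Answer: 3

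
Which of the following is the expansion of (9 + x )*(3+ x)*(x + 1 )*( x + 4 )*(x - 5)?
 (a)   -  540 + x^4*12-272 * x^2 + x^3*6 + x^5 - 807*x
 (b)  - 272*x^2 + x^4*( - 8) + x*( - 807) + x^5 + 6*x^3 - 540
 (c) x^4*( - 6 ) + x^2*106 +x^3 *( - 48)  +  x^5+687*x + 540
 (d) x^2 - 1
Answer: a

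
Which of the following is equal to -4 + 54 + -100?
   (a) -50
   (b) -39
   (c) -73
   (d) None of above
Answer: a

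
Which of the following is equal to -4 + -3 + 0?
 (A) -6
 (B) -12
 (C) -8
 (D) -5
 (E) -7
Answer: E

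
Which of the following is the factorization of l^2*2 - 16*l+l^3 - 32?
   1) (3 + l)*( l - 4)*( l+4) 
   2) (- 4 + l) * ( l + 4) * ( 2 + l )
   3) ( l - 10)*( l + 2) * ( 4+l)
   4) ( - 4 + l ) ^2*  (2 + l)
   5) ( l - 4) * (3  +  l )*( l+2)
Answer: 2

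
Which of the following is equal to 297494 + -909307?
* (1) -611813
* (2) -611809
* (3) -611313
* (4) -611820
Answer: 1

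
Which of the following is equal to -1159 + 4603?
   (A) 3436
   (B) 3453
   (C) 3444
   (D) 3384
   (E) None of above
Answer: C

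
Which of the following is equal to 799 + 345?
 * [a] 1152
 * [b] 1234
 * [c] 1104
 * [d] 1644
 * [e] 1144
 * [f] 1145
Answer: e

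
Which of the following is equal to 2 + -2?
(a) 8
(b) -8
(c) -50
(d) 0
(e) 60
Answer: d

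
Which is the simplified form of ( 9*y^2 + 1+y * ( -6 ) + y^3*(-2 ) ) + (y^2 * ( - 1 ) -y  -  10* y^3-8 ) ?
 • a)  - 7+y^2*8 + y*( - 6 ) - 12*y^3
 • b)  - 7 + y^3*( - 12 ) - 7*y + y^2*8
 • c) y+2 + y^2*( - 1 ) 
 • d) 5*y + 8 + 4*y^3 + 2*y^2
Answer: b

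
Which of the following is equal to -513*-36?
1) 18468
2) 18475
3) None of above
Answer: 1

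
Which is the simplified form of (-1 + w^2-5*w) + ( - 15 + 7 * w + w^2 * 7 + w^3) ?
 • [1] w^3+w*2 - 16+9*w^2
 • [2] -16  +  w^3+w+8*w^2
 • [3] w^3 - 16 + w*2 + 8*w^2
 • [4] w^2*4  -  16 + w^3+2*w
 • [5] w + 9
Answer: 3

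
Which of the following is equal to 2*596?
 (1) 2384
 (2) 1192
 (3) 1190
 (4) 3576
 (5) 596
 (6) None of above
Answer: 2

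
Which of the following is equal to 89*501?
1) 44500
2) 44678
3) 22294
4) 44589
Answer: 4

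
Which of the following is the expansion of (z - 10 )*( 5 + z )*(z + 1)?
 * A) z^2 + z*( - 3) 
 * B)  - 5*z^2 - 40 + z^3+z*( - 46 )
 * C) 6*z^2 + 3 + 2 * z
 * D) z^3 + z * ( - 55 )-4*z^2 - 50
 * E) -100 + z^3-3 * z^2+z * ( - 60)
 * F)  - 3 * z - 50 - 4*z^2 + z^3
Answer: D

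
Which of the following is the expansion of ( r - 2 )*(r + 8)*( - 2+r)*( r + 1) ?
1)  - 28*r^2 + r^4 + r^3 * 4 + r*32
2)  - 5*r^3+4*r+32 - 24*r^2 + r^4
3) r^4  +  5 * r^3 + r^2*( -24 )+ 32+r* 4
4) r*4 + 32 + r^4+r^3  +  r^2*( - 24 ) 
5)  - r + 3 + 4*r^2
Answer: 3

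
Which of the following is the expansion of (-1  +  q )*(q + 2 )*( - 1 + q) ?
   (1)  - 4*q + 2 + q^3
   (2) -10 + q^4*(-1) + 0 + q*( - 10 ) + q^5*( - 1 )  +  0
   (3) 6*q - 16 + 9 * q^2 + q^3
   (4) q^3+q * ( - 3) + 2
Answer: 4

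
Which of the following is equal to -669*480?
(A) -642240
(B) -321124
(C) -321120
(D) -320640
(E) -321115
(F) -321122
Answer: C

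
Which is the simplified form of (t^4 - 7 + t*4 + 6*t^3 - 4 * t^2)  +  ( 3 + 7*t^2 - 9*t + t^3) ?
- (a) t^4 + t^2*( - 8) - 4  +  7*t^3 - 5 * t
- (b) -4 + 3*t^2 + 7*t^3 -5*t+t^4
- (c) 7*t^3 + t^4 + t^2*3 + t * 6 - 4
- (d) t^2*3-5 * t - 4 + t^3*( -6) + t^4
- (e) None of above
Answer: b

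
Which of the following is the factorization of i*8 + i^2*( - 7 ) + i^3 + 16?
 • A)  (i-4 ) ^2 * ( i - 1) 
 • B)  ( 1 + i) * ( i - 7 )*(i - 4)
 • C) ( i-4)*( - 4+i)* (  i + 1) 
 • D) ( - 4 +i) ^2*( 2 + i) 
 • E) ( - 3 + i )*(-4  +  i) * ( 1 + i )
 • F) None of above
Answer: C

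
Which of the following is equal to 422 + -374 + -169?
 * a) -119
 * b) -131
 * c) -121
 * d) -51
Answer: c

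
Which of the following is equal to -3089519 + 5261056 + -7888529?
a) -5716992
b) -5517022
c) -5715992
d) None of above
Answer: a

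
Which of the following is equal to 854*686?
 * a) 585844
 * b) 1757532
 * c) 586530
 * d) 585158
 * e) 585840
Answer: a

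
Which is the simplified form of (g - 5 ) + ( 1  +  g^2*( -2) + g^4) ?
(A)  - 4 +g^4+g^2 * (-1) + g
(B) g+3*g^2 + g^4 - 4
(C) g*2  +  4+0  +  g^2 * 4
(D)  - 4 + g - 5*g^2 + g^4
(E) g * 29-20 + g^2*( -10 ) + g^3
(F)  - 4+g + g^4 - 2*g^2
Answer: F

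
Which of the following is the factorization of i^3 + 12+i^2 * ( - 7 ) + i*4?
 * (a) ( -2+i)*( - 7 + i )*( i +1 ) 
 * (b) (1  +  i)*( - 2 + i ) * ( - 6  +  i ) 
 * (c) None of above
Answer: b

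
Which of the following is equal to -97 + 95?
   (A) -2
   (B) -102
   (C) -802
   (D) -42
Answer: A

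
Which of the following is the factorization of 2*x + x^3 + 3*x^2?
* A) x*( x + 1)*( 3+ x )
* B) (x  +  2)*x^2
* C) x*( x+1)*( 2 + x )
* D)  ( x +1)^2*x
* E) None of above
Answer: C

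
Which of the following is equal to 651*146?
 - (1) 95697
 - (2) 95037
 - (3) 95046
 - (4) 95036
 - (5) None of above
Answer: 3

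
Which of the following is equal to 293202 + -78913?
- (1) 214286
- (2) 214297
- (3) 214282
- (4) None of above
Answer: 4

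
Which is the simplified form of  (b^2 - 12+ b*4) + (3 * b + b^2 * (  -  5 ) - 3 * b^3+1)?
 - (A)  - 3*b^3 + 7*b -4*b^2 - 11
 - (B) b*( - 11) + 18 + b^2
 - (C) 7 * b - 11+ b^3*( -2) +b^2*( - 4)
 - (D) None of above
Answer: A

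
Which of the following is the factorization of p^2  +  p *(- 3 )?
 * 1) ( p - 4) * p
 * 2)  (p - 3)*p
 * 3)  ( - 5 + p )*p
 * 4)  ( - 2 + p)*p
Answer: 2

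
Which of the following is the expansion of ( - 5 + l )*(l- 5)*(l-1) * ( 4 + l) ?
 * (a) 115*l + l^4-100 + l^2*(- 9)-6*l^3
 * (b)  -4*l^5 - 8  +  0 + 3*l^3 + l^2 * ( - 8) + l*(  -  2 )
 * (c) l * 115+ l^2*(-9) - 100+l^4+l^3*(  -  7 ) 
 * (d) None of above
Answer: c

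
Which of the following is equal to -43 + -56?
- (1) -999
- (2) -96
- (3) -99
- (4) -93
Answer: 3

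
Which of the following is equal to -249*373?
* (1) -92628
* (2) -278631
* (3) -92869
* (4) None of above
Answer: 4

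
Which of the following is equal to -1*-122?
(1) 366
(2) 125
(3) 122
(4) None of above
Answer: 3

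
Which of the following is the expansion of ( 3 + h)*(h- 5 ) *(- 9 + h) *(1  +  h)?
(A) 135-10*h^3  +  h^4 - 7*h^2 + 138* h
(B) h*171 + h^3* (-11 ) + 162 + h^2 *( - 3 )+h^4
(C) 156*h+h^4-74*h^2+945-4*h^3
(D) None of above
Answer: D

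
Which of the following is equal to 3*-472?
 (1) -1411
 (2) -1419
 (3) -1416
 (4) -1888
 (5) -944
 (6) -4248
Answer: 3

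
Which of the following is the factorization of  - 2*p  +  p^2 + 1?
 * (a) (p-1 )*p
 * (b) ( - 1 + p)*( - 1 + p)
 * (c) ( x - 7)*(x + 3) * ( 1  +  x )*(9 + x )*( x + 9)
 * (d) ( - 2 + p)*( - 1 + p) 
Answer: b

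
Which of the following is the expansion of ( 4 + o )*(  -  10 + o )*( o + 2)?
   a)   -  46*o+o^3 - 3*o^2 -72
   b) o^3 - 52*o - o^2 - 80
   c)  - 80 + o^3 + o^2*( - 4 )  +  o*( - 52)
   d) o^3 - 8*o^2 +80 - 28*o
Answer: c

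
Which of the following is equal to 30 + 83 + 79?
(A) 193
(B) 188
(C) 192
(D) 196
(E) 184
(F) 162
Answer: C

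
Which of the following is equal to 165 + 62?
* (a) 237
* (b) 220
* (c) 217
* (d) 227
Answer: d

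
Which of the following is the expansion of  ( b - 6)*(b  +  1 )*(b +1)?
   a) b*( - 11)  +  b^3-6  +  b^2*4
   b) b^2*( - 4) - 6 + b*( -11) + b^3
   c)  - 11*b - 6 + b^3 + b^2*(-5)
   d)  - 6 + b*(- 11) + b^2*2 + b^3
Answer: b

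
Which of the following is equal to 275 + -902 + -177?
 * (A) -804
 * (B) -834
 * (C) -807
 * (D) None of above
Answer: A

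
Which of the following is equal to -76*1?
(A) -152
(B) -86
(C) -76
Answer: C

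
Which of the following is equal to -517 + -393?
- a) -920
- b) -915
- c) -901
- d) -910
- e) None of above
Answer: d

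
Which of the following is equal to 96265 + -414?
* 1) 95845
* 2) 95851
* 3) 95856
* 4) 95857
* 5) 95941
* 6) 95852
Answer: 2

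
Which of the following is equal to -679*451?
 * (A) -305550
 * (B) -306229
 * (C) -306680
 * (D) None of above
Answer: B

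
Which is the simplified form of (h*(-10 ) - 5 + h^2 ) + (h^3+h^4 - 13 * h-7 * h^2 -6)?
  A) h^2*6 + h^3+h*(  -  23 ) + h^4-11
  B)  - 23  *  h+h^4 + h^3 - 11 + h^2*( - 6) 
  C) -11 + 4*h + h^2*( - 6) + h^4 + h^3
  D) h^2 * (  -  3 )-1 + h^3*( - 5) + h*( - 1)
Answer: B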